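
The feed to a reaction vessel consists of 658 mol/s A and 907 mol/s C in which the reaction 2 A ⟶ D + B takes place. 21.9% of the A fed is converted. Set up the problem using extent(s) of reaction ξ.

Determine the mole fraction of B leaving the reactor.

0.046

A reacted = 0.219 × 658 = 144.1 mol/s; ν_A = −2, so ξ = 144.1/2 = 72.05 mol/s.
Outlet amounts (n = n₀ + ν ξ):
  A: 658 − 2(72.05) = 513.9
  D: 0 + 1(72.05) = 72.05
  B: 0 + 1(72.05) = 72.05
  C: 907 (inert)
Total out = 1565 mol/s; y_B = 72.05 / 1565 = 0.04604.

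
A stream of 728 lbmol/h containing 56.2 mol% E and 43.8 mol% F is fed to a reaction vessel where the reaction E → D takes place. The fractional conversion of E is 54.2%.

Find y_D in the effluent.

0.305

E reacted = 0.542 × 409.1 = 221.8 lbmol/h; ν_E = −1, so ξ = 221.8/1 = 221.8 lbmol/h.
Outlet amounts (n = n₀ + ν ξ):
  E: 409.1 − 1(221.8) = 187.4
  D: 0 + 1(221.8) = 221.8
  F: 318.9 (inert)
Total out = 728 lbmol/h; y_D = 221.8 / 728 = 0.3046.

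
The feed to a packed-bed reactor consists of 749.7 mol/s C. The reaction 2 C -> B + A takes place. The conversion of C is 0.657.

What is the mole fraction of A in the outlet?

0.329

C reacted = 0.657 × 749.7 = 492.6 mol/s; ν_C = −2, so ξ = 492.6/2 = 246.3 mol/s.
Outlet amounts (n = n₀ + ν ξ):
  C: 749.7 − 2(246.3) = 257.1
  B: 0 + 1(246.3) = 246.3
  A: 0 + 1(246.3) = 246.3
Total out = 749.7 mol/s; y_A = 246.3 / 749.7 = 0.3285.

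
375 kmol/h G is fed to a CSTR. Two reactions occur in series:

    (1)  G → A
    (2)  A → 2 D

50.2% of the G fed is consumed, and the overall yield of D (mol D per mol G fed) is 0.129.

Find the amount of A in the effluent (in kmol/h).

Conversion of G: G consumed = 1ξ₁ = 0.502 × 375 → ξ₁ = 188.2 kmol/h.
Yield of D: 2ξ₂ / 375 = 0.129 → ξ₂ = 24.19 kmol/h.
Outlet amounts (n = n₀ + Σ ν·ξ):
  G: 375 − 1(188.2) = 186.8
  A: 0 + 1(188.2) − 1(24.19) = 164.1
  D: 0 + 2(24.19) = 48.38

164 kmol/h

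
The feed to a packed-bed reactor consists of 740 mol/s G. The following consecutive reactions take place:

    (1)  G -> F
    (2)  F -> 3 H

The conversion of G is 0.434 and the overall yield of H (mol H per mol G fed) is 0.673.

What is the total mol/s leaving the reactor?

Conversion of G: G consumed = 1ξ₁ = 0.434 × 740 → ξ₁ = 321.2 mol/s.
Yield of H: 3ξ₂ / 740 = 0.673 → ξ₂ = 166 mol/s.
Outlet amounts (n = n₀ + Σ ν·ξ):
  G: 740 − 1(321.2) = 418.8
  F: 0 + 1(321.2) − 1(166) = 155.2
  H: 0 + 3(166) = 498
Total out = 418.8 + 155.2 + 498 = 1072 mol/s.

1070 mol/s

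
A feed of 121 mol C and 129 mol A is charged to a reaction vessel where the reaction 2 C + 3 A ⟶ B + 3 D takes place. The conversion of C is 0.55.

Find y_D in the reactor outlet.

0.461

C reacted = 0.55 × 121 = 66.55 mol; ν_C = −2, so ξ = 66.55/2 = 33.28 mol.
Outlet amounts (n = n₀ + ν ξ):
  C: 121 − 2(33.28) = 54.45
  A: 129 − 3(33.28) = 29.17
  B: 0 + 1(33.28) = 33.28
  D: 0 + 3(33.28) = 99.83
Total out = 216.7 mol; y_D = 99.83 / 216.7 = 0.4606.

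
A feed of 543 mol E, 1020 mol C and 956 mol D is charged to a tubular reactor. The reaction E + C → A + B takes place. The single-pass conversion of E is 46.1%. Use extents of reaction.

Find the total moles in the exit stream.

2520 mol

E reacted = 0.461 × 543 = 250.3 mol; ν_E = −1, so ξ = 250.3/1 = 250.3 mol.
Outlet amounts (n = n₀ + ν ξ):
  E: 543 − 1(250.3) = 292.7
  C: 1020 − 1(250.3) = 769.7
  A: 0 + 1(250.3) = 250.3
  B: 0 + 1(250.3) = 250.3
  D: 956 (inert)
Total out = 292.7 + 769.7 + 250.3 + 250.3 + 956 = 2519 mol.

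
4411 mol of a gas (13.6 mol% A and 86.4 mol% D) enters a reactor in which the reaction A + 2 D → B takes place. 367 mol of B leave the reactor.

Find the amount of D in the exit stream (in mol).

For B: n = n₀ + 1ξ → 367 = 0 + 1ξ, giving ξ = 367 mol.
Outlet amounts (n = n₀ + ν ξ):
  A: 599.9 − 1(367) = 232.9
  D: 3811 − 2(367) = 3077
  B: 0 + 1(367) = 367

3080 mol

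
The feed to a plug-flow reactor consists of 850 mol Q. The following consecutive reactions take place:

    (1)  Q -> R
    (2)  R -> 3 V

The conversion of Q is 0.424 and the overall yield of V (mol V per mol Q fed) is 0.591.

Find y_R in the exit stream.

Conversion of Q: Q consumed = 1ξ₁ = 0.424 × 850 → ξ₁ = 360.4 mol.
Yield of V: 3ξ₂ / 850 = 0.591 → ξ₂ = 167.4 mol.
Outlet amounts (n = n₀ + Σ ν·ξ):
  Q: 850 − 1(360.4) = 489.6
  R: 0 + 1(360.4) − 1(167.4) = 192.9
  V: 0 + 3(167.4) = 502.3
Total out = 1185 mol; y_R = 192.9 / 1185 = 0.1628.

0.163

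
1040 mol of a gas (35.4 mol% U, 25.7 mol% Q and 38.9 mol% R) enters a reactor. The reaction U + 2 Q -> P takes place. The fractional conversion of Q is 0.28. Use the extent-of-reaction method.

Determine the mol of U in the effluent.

331 mol

Q reacted = 0.28 × 267.3 = 74.84 mol; ν_Q = −2, so ξ = 74.84/2 = 37.42 mol.
Outlet amounts (n = n₀ + ν ξ):
  U: 368.2 − 1(37.42) = 330.7
  Q: 267.3 − 2(37.42) = 192.4
  P: 0 + 1(37.42) = 37.42
  R: 404.6 (inert)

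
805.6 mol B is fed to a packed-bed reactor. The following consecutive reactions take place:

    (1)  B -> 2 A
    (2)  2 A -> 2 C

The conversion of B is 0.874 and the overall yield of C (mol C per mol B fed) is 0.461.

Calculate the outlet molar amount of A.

Conversion of B: B consumed = 1ξ₁ = 0.874 × 805.6 → ξ₁ = 704.1 mol.
Yield of C: 2ξ₂ / 805.6 = 0.461 → ξ₂ = 185.7 mol.
Outlet amounts (n = n₀ + Σ ν·ξ):
  B: 805.6 − 1(704.1) = 101.5
  A: 0 + 2(704.1) − 2(185.7) = 1037
  C: 0 + 2(185.7) = 371.4

1040 mol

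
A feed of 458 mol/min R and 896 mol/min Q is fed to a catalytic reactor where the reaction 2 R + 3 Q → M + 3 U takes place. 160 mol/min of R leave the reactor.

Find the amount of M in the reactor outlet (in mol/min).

149 mol/min

For R: n = n₀ − 2ξ → 160 = 458 − 2ξ, giving ξ = 149 mol/min.
Outlet amounts (n = n₀ + ν ξ):
  R: 458 − 2(149) = 160
  Q: 896 − 3(149) = 449
  M: 0 + 1(149) = 149
  U: 0 + 3(149) = 447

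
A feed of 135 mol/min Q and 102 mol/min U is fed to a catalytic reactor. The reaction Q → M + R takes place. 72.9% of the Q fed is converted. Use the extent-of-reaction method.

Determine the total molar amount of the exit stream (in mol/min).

Q reacted = 0.729 × 135 = 98.41 mol/min; ν_Q = −1, so ξ = 98.41/1 = 98.41 mol/min.
Outlet amounts (n = n₀ + ν ξ):
  Q: 135 − 1(98.41) = 36.59
  M: 0 + 1(98.41) = 98.41
  R: 0 + 1(98.41) = 98.41
  U: 102 (inert)
Total out = 36.59 + 98.41 + 98.41 + 102 = 335.4 mol/min.

335 mol/min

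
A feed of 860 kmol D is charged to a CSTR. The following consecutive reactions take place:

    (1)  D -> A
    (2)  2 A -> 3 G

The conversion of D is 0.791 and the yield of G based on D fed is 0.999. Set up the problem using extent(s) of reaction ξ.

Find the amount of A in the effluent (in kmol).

Conversion of D: D consumed = 1ξ₁ = 0.791 × 860 → ξ₁ = 680.3 kmol.
Yield of G: 3ξ₂ / 860 = 0.999 → ξ₂ = 286.4 kmol.
Outlet amounts (n = n₀ + Σ ν·ξ):
  D: 860 − 1(680.3) = 179.7
  A: 0 + 1(680.3) − 2(286.4) = 107.5
  G: 0 + 3(286.4) = 859.1

108 kmol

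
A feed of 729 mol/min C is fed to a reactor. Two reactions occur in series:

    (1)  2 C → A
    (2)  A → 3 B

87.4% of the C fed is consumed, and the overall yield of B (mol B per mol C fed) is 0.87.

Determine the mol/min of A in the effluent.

Conversion of C: C consumed = 2ξ₁ = 0.874 × 729 → ξ₁ = 318.6 mol/min.
Yield of B: 3ξ₂ / 729 = 0.87 → ξ₂ = 211.4 mol/min.
Outlet amounts (n = n₀ + Σ ν·ξ):
  C: 729 − 2(318.6) = 91.85
  A: 0 + 1(318.6) − 1(211.4) = 107.2
  B: 0 + 3(211.4) = 634.2

107 mol/min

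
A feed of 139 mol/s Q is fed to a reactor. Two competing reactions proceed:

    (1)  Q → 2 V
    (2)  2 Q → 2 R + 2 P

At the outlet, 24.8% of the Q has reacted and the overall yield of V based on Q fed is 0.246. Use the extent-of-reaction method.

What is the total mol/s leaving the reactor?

173 mol/s

Yield of V: 2ξ₁ / 139 = 0.246 → ξ₁ = 17.1 mol/s.
Conversion of Q: 1ξ₁ + 2ξ₂ = 0.248 × 139 = 34.47 → ξ₂ = 8.688 mol/s.
Outlet amounts (n = n₀ + Σ ν·ξ):
  Q: 139 − 1(17.1) − 2(8.688) = 104.5
  V: 0 + 2(17.1) = 34.19
  R: 0 + 2(8.688) = 17.38
  P: 0 + 2(8.688) = 17.38
Total out = 104.5 + 34.19 + 17.38 + 17.38 = 173.5 mol/s.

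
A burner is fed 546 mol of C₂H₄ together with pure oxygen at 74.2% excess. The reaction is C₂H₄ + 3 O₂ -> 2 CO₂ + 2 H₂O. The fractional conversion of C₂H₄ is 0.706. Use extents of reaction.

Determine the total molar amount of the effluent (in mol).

3400 mol

Stoichiometric O₂ = 3 × 546 = 1638 mol; O₂ fed = 1638 × 1.742 = 2853 mol.
Fuel reacted = 0.706 × 546 → ξ = 385.5 mol.
Outlet (n = n₀ + ν ξ):
  C₂H₄: 546 − 1(385.5) = 160.5
  O₂: 2853 − 3(385.5) = 1697
  CO₂: 0 + 2(385.5) = 771
  H₂O: 0 + 2(385.5) = 771
Total out = 160.5 + 1697 + 771 + 771 = 3399 mol.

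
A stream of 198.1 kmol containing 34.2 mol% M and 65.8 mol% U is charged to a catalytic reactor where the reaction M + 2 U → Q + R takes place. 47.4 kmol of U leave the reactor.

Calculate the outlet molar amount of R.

For U: n = n₀ − 2ξ → 47.4 = 130.3 − 2ξ, giving ξ = 41.47 kmol.
Outlet amounts (n = n₀ + ν ξ):
  M: 67.75 − 1(41.47) = 26.28
  U: 130.3 − 2(41.47) = 47.4
  Q: 0 + 1(41.47) = 41.47
  R: 0 + 1(41.47) = 41.47

41.5 kmol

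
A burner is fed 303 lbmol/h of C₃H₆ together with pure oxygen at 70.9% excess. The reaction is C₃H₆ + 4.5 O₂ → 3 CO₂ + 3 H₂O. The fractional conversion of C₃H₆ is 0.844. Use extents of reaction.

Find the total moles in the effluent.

Stoichiometric O₂ = 4.5 × 303 = 1364 lbmol/h; O₂ fed = 1364 × 1.709 = 2330 lbmol/h.
Fuel reacted = 0.844 × 303 → ξ = 255.7 lbmol/h.
Outlet (n = n₀ + ν ξ):
  C₃H₆: 303 − 1(255.7) = 47.27
  O₂: 2330 − 4.5(255.7) = 1179
  CO₂: 0 + 3(255.7) = 767.2
  H₂O: 0 + 3(255.7) = 767.2
Total out = 47.27 + 1179 + 767.2 + 767.2 = 2761 lbmol/h.

2760 lbmol/h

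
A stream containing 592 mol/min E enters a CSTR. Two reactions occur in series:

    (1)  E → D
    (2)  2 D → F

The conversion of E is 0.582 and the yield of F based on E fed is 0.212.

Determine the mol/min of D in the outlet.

Conversion of E: E consumed = 1ξ₁ = 0.582 × 592 → ξ₁ = 344.5 mol/min.
Yield of F: 1ξ₂ / 592 = 0.212 → ξ₂ = 125.5 mol/min.
Outlet amounts (n = n₀ + Σ ν·ξ):
  E: 592 − 1(344.5) = 247.5
  D: 0 + 1(344.5) − 2(125.5) = 93.54
  F: 0 + 1(125.5) = 125.5

93.5 mol/min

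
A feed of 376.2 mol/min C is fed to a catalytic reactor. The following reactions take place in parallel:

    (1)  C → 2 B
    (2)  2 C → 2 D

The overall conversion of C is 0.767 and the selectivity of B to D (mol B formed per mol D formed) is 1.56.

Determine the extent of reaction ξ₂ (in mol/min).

ξ₂ = 81.1 mol/min

Conversion of C: C consumed = 0.767 × 376.2 = 288.5 mol/min = 1ξ₁ + 2ξ₂.
Selectivity: 2ξ₁ / (2ξ₂) = 1.56 → ξ₁ = 1.56 ξ₂.
Substitute: (1·1.56 + 2) ξ₂ = 288.5 → ξ₂ = 81.05 mol/min, ξ₁ = 126.4 mol/min.
Outlet amounts (n = n₀ + Σ ν·ξ):
  C: 376.2 − 1(126.4) − 2(81.05) = 87.65
  B: 0 + 2(126.4) = 252.9
  D: 0 + 2(81.05) = 162.1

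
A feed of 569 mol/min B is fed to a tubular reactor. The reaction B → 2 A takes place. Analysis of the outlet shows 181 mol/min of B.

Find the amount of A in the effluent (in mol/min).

For B: n = n₀ − 1ξ → 181 = 569 − 1ξ, giving ξ = 388 mol/min.
Outlet amounts (n = n₀ + ν ξ):
  B: 569 − 1(388) = 181
  A: 0 + 2(388) = 776

776 mol/min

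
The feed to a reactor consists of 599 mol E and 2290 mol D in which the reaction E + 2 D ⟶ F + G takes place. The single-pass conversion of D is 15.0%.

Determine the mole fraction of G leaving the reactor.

0.0632

D reacted = 0.15 × 2290 = 343.5 mol; ν_D = −2, so ξ = 343.5/2 = 171.8 mol.
Outlet amounts (n = n₀ + ν ξ):
  E: 599 − 1(171.8) = 427.2
  D: 2290 − 2(171.8) = 1946
  F: 0 + 1(171.8) = 171.8
  G: 0 + 1(171.8) = 171.8
Total out = 2717 mol; y_G = 171.8 / 2717 = 0.06321.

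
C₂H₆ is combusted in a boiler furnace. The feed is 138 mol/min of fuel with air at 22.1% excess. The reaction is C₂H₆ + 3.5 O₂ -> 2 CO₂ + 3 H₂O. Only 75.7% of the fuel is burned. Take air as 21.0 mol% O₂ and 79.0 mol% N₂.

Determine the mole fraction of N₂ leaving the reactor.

Stoichiometric O₂ = 3.5 × 138 = 483 mol/min; O₂ fed = 483 × 1.221 = 589.7 mol/min.
N₂ fed = 589.7 × 79/21 = 2219 mol/min.
Fuel reacted = 0.757 × 138 → ξ = 104.5 mol/min.
Outlet (n = n₀ + ν ξ):
  C₂H₆: 138 − 1(104.5) = 33.53
  O₂: 589.7 − 3.5(104.5) = 224.1
  N₂: 2219 (inert)
  CO₂: 0 + 2(104.5) = 208.9
  H₂O: 0 + 3(104.5) = 313.4
Total out = 2999 mol/min; y_N₂ = 2219 / 2999 = 0.7399.

0.74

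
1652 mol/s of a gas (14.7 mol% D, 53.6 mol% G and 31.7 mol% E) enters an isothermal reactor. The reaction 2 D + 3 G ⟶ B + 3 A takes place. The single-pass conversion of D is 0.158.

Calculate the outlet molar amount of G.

D reacted = 0.158 × 242.8 = 38.37 mol/s; ν_D = −2, so ξ = 38.37/2 = 19.18 mol/s.
Outlet amounts (n = n₀ + ν ξ):
  D: 242.8 − 2(19.18) = 204.5
  G: 885.5 − 3(19.18) = 827.9
  B: 0 + 1(19.18) = 19.18
  A: 0 + 3(19.18) = 57.55
  E: 523.7 (inert)

828 mol/s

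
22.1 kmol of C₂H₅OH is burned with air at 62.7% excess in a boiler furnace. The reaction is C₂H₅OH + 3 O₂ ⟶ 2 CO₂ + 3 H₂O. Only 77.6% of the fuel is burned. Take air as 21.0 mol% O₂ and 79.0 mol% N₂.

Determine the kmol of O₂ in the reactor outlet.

Stoichiometric O₂ = 3 × 22.1 = 66.3 kmol; O₂ fed = 66.3 × 1.627 = 107.9 kmol.
N₂ fed = 107.9 × 79/21 = 405.8 kmol.
Fuel reacted = 0.776 × 22.1 → ξ = 17.15 kmol.
Outlet (n = n₀ + ν ξ):
  C₂H₅OH: 22.1 − 1(17.15) = 4.95
  O₂: 107.9 − 3(17.15) = 56.42
  N₂: 405.8 (inert)
  CO₂: 0 + 2(17.15) = 34.3
  H₂O: 0 + 3(17.15) = 51.45

56.4 kmol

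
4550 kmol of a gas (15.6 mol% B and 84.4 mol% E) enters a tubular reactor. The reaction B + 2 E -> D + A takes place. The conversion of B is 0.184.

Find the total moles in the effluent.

B reacted = 0.184 × 709.8 = 130.6 kmol; ν_B = −1, so ξ = 130.6/1 = 130.6 kmol.
Outlet amounts (n = n₀ + ν ξ):
  B: 709.8 − 1(130.6) = 579.2
  E: 3840 − 2(130.6) = 3579
  D: 0 + 1(130.6) = 130.6
  A: 0 + 1(130.6) = 130.6
Total out = 579.2 + 3579 + 130.6 + 130.6 = 4419 kmol.

4420 kmol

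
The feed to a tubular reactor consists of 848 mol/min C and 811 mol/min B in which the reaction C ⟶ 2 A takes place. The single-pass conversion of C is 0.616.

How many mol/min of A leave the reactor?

C reacted = 0.616 × 848 = 522.4 mol/min; ν_C = −1, so ξ = 522.4/1 = 522.4 mol/min.
Outlet amounts (n = n₀ + ν ξ):
  C: 848 − 1(522.4) = 325.6
  A: 0 + 2(522.4) = 1045
  B: 811 (inert)

1040 mol/min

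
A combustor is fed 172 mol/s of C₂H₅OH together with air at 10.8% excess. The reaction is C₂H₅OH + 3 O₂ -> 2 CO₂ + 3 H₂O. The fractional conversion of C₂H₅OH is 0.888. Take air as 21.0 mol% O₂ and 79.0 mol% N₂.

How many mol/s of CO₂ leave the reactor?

305 mol/s

Stoichiometric O₂ = 3 × 172 = 516 mol/s; O₂ fed = 516 × 1.108 = 571.7 mol/s.
N₂ fed = 571.7 × 79/21 = 2151 mol/s.
Fuel reacted = 0.888 × 172 → ξ = 152.7 mol/s.
Outlet (n = n₀ + ν ξ):
  C₂H₅OH: 172 − 1(152.7) = 19.26
  O₂: 571.7 − 3(152.7) = 113.5
  N₂: 2151 (inert)
  CO₂: 0 + 2(152.7) = 305.5
  H₂O: 0 + 3(152.7) = 458.2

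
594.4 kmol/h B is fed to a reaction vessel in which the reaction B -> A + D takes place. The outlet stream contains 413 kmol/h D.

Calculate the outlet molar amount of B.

For D: n = n₀ + 1ξ → 413 = 0 + 1ξ, giving ξ = 413 kmol/h.
Outlet amounts (n = n₀ + ν ξ):
  B: 594.4 − 1(413) = 181.4
  A: 0 + 1(413) = 413
  D: 0 + 1(413) = 413

181 kmol/h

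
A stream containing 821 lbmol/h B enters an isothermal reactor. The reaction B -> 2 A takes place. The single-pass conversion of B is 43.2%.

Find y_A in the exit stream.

B reacted = 0.432 × 821 = 354.7 lbmol/h; ν_B = −1, so ξ = 354.7/1 = 354.7 lbmol/h.
Outlet amounts (n = n₀ + ν ξ):
  B: 821 − 1(354.7) = 466.3
  A: 0 + 2(354.7) = 709.3
Total out = 1176 lbmol/h; y_A = 709.3 / 1176 = 0.6034.

0.603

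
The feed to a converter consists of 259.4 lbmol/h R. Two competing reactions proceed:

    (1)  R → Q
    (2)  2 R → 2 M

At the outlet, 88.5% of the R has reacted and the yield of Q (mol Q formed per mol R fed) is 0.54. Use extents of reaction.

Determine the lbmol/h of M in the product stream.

89.5 lbmol/h

Yield of Q: 1ξ₁ / 259.4 = 0.54 → ξ₁ = 140.1 lbmol/h.
Conversion of R: 1ξ₁ + 2ξ₂ = 0.885 × 259.4 = 229.6 → ξ₂ = 44.75 lbmol/h.
Outlet amounts (n = n₀ + Σ ν·ξ):
  R: 259.4 − 1(140.1) − 2(44.75) = 29.83
  Q: 0 + 1(140.1) = 140.1
  M: 0 + 2(44.75) = 89.49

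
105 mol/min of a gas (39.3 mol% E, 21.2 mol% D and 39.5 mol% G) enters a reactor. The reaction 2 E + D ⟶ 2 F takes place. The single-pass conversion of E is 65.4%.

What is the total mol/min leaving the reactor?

E reacted = 0.654 × 41.27 = 26.99 mol/min; ν_E = −2, so ξ = 26.99/2 = 13.49 mol/min.
Outlet amounts (n = n₀ + ν ξ):
  E: 41.27 − 2(13.49) = 14.28
  D: 22.26 − 1(13.49) = 8.766
  F: 0 + 2(13.49) = 26.99
  G: 41.48 (inert)
Total out = 14.28 + 8.766 + 26.99 + 41.48 = 91.51 mol/min.

91.5 mol/min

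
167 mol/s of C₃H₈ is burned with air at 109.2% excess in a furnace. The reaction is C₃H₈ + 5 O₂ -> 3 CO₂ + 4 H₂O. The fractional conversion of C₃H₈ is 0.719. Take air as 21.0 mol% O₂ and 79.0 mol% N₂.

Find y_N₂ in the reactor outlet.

0.764

Stoichiometric O₂ = 5 × 167 = 835 mol/s; O₂ fed = 835 × 2.092 = 1747 mol/s.
N₂ fed = 1747 × 79/21 = 6571 mol/s.
Fuel reacted = 0.719 × 167 → ξ = 120.1 mol/s.
Outlet (n = n₀ + ν ξ):
  C₃H₈: 167 − 1(120.1) = 46.93
  O₂: 1747 − 5(120.1) = 1146
  N₂: 6571 (inert)
  CO₂: 0 + 3(120.1) = 360.2
  H₂O: 0 + 4(120.1) = 480.3
Total out = 8605 mol/s; y_N₂ = 6571 / 8605 = 0.7636.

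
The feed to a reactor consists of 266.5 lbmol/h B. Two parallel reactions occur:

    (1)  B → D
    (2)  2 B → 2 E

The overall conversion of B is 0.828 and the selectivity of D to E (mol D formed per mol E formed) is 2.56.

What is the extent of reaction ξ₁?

ξ₁ = 159 lbmol/h

Conversion of B: B consumed = 0.828 × 266.5 = 220.7 lbmol/h = 1ξ₁ + 2ξ₂.
Selectivity: 1ξ₁ / (2ξ₂) = 2.56 → ξ₁ = 5.12 ξ₂.
Substitute: (1·5.12 + 2) ξ₂ = 220.7 → ξ₂ = 30.99 lbmol/h, ξ₁ = 158.7 lbmol/h.
Outlet amounts (n = n₀ + Σ ν·ξ):
  B: 266.5 − 1(158.7) − 2(30.99) = 45.84
  D: 0 + 1(158.7) = 158.7
  E: 0 + 2(30.99) = 61.98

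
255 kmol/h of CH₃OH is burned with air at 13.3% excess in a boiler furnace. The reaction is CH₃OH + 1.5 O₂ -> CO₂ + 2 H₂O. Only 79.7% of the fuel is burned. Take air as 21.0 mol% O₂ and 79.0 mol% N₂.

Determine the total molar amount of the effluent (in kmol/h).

Stoichiometric O₂ = 1.5 × 255 = 382.5 kmol/h; O₂ fed = 382.5 × 1.133 = 433.4 kmol/h.
N₂ fed = 433.4 × 79/21 = 1630 kmol/h.
Fuel reacted = 0.797 × 255 → ξ = 203.2 kmol/h.
Outlet (n = n₀ + ν ξ):
  CH₃OH: 255 − 1(203.2) = 51.76
  O₂: 433.4 − 1.5(203.2) = 128.5
  N₂: 1630 (inert)
  CO₂: 0 + 1(203.2) = 203.2
  H₂O: 0 + 2(203.2) = 406.5
Total out = 51.76 + 128.5 + 1630 + 203.2 + 406.5 = 2420 kmol/h.

2420 kmol/h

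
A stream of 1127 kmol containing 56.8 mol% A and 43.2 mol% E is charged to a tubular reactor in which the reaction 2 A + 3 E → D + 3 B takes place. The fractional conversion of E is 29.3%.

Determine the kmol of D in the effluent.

47.6 kmol

E reacted = 0.293 × 486.9 = 142.7 kmol; ν_E = −3, so ξ = 142.7/3 = 47.55 kmol.
Outlet amounts (n = n₀ + ν ξ):
  A: 640.1 − 2(47.55) = 545
  E: 486.9 − 3(47.55) = 344.2
  D: 0 + 1(47.55) = 47.55
  B: 0 + 3(47.55) = 142.7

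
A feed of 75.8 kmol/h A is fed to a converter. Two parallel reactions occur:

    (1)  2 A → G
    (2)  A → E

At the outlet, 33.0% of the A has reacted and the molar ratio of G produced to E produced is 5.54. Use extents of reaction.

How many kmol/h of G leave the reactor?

11.5 kmol/h

Conversion of A: A consumed = 0.33 × 75.8 = 25.01 kmol/h = 2ξ₁ + 1ξ₂.
Selectivity: 1ξ₁ / (1ξ₂) = 5.54 → ξ₁ = 5.54 ξ₂.
Substitute: (2·5.54 + 1) ξ₂ = 25.01 → ξ₂ = 2.071 kmol/h, ξ₁ = 11.47 kmol/h.
Outlet amounts (n = n₀ + Σ ν·ξ):
  A: 75.8 − 2(11.47) − 1(2.071) = 50.79
  G: 0 + 1(11.47) = 11.47
  E: 0 + 1(2.071) = 2.071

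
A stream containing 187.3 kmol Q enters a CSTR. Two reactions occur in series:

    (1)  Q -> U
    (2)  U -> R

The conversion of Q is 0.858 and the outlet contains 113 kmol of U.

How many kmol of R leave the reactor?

47.7 kmol

Conversion of Q: Q consumed = 1ξ₁ = 0.858 × 187.3 → ξ₁ = 160.7 kmol.
U balance: n_U = 0 + 1ξ₁ − 1ξ₂ = 113 → ξ₂ = (1·160.7 − 113)/1 = 47.7 kmol.
Outlet amounts (n = n₀ + Σ ν·ξ):
  Q: 187.3 − 1(160.7) = 26.6
  U: 0 + 1(160.7) − 1(47.7) = 113
  R: 0 + 1(47.7) = 47.7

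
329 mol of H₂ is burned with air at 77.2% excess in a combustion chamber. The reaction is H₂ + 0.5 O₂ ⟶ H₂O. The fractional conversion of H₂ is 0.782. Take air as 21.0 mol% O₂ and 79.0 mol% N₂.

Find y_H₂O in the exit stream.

0.162

Stoichiometric O₂ = 0.5 × 329 = 164.5 mol; O₂ fed = 164.5 × 1.772 = 291.5 mol.
N₂ fed = 291.5 × 79/21 = 1097 mol.
Fuel reacted = 0.782 × 329 → ξ = 257.3 mol.
Outlet (n = n₀ + ν ξ):
  H₂: 329 − 1(257.3) = 71.72
  O₂: 291.5 − 0.5(257.3) = 162.9
  N₂: 1097 (inert)
  H₂O: 0 + 1(257.3) = 257.3
Total out = 1588 mol; y_H₂O = 257.3 / 1588 = 0.162.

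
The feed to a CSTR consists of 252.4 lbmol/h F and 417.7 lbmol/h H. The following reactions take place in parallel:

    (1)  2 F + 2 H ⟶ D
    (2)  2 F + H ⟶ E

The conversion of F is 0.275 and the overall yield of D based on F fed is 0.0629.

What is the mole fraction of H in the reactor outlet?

Yield of D: 1ξ₁ / 252.4 = 0.0629 → ξ₁ = 15.88 lbmol/h.
Conversion of F: 2ξ₁ + 2ξ₂ = 0.275 × 252.4 = 69.41 → ξ₂ = 18.83 lbmol/h.
Outlet amounts (n = n₀ + Σ ν·ξ):
  F: 252.4 − 2(15.88) − 2(18.83) = 183
  H: 417.7 − 2(15.88) − 1(18.83) = 367.1
  D: 0 + 1(15.88) = 15.88
  E: 0 + 1(18.83) = 18.83
Total out = 584.8 lbmol/h; y_H = 367.1 / 584.8 = 0.6278.

0.628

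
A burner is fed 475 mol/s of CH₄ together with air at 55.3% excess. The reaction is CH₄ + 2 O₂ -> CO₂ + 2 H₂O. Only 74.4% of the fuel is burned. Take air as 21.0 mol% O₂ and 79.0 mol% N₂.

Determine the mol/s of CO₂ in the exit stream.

353 mol/s

Stoichiometric O₂ = 2 × 475 = 950 mol/s; O₂ fed = 950 × 1.553 = 1475 mol/s.
N₂ fed = 1475 × 79/21 = 5550 mol/s.
Fuel reacted = 0.744 × 475 → ξ = 353.4 mol/s.
Outlet (n = n₀ + ν ξ):
  CH₄: 475 − 1(353.4) = 121.6
  O₂: 1475 − 2(353.4) = 768.5
  N₂: 5550 (inert)
  CO₂: 0 + 1(353.4) = 353.4
  H₂O: 0 + 2(353.4) = 706.8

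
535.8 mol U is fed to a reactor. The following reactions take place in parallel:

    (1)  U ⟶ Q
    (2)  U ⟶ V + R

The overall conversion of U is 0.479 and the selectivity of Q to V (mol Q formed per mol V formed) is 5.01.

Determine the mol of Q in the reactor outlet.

214 mol

Conversion of U: U consumed = 0.479 × 535.8 = 256.6 mol = 1ξ₁ + 1ξ₂.
Selectivity: 1ξ₁ / (1ξ₂) = 5.01 → ξ₁ = 5.01 ξ₂.
Substitute: (1·5.01 + 1) ξ₂ = 256.6 → ξ₂ = 42.7 mol, ξ₁ = 213.9 mol.
Outlet amounts (n = n₀ + Σ ν·ξ):
  U: 535.8 − 1(213.9) − 1(42.7) = 279.2
  Q: 0 + 1(213.9) = 213.9
  V: 0 + 1(42.7) = 42.7
  R: 0 + 1(42.7) = 42.7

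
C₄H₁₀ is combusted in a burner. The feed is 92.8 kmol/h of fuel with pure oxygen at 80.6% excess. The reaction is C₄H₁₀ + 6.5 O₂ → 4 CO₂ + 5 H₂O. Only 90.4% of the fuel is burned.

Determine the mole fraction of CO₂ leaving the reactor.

0.257

Stoichiometric O₂ = 6.5 × 92.8 = 603.2 kmol/h; O₂ fed = 603.2 × 1.806 = 1089 kmol/h.
Fuel reacted = 0.904 × 92.8 → ξ = 83.89 kmol/h.
Outlet (n = n₀ + ν ξ):
  C₄H₁₀: 92.8 − 1(83.89) = 8.909
  O₂: 1089 − 6.5(83.89) = 544.1
  CO₂: 0 + 4(83.89) = 335.6
  H₂O: 0 + 5(83.89) = 419.5
Total out = 1308 kmol/h; y_CO₂ = 335.6 / 1308 = 0.2565.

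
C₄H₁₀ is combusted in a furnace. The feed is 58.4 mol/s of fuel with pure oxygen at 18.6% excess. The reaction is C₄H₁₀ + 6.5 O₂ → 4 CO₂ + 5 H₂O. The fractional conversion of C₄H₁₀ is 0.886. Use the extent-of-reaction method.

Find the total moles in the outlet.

586 mol/s

Stoichiometric O₂ = 6.5 × 58.4 = 379.6 mol/s; O₂ fed = 379.6 × 1.186 = 450.2 mol/s.
Fuel reacted = 0.886 × 58.4 → ξ = 51.74 mol/s.
Outlet (n = n₀ + ν ξ):
  C₄H₁₀: 58.4 − 1(51.74) = 6.658
  O₂: 450.2 − 6.5(51.74) = 113.9
  CO₂: 0 + 4(51.74) = 207
  H₂O: 0 + 5(51.74) = 258.7
Total out = 6.658 + 113.9 + 207 + 258.7 = 586.2 mol/s.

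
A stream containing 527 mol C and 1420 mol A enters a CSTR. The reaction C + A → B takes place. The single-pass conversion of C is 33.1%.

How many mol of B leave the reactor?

C reacted = 0.331 × 527 = 174.4 mol; ν_C = −1, so ξ = 174.4/1 = 174.4 mol.
Outlet amounts (n = n₀ + ν ξ):
  C: 527 − 1(174.4) = 352.6
  A: 1420 − 1(174.4) = 1246
  B: 0 + 1(174.4) = 174.4

174 mol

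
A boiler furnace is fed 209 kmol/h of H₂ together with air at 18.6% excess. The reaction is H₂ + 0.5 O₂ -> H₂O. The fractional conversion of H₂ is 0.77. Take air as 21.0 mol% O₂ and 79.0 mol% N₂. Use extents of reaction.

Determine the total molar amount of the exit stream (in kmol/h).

719 kmol/h

Stoichiometric O₂ = 0.5 × 209 = 104.5 kmol/h; O₂ fed = 104.5 × 1.186 = 123.9 kmol/h.
N₂ fed = 123.9 × 79/21 = 466.2 kmol/h.
Fuel reacted = 0.77 × 209 → ξ = 160.9 kmol/h.
Outlet (n = n₀ + ν ξ):
  H₂: 209 − 1(160.9) = 48.07
  O₂: 123.9 − 0.5(160.9) = 43.47
  N₂: 466.2 (inert)
  H₂O: 0 + 1(160.9) = 160.9
Total out = 48.07 + 43.47 + 466.2 + 160.9 = 718.7 kmol/h.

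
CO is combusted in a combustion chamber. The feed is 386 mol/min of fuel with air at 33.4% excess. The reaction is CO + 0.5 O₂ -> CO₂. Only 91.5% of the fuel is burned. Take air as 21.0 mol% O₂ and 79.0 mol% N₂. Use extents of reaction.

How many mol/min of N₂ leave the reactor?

Stoichiometric O₂ = 0.5 × 386 = 193 mol/min; O₂ fed = 193 × 1.334 = 257.5 mol/min.
N₂ fed = 257.5 × 79/21 = 968.5 mol/min.
Fuel reacted = 0.915 × 386 → ξ = 353.2 mol/min.
Outlet (n = n₀ + ν ξ):
  CO: 386 − 1(353.2) = 32.81
  O₂: 257.5 − 0.5(353.2) = 80.87
  N₂: 968.5 (inert)
  CO₂: 0 + 1(353.2) = 353.2

969 mol/min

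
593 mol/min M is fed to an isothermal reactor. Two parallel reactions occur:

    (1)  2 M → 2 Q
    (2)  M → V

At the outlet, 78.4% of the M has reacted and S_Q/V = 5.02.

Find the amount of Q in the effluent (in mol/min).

388 mol/min

Conversion of M: M consumed = 0.784 × 593 = 464.9 mol/min = 2ξ₁ + 1ξ₂.
Selectivity: 2ξ₁ / (1ξ₂) = 5.02 → ξ₁ = 2.51 ξ₂.
Substitute: (2·2.51 + 1) ξ₂ = 464.9 → ξ₂ = 77.23 mol/min, ξ₁ = 193.8 mol/min.
Outlet amounts (n = n₀ + Σ ν·ξ):
  M: 593 − 2(193.8) − 1(77.23) = 128.1
  Q: 0 + 2(193.8) = 387.7
  V: 0 + 1(77.23) = 77.23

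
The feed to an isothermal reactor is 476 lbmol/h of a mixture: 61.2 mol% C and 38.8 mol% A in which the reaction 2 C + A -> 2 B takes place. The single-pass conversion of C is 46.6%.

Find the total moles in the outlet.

408 lbmol/h

C reacted = 0.466 × 291.3 = 135.8 lbmol/h; ν_C = −2, so ξ = 135.8/2 = 67.88 lbmol/h.
Outlet amounts (n = n₀ + ν ξ):
  C: 291.3 − 2(67.88) = 155.6
  A: 184.7 − 1(67.88) = 116.8
  B: 0 + 2(67.88) = 135.8
Total out = 155.6 + 116.8 + 135.8 = 408.1 lbmol/h.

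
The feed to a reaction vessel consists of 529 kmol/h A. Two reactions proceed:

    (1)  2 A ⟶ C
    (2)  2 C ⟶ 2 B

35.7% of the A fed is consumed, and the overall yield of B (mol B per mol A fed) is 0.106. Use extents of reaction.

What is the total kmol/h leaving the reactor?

435 kmol/h

Conversion of A: A consumed = 2ξ₁ = 0.357 × 529 → ξ₁ = 94.43 kmol/h.
Yield of B: 2ξ₂ / 529 = 0.106 → ξ₂ = 28.04 kmol/h.
Outlet amounts (n = n₀ + Σ ν·ξ):
  A: 529 − 2(94.43) = 340.1
  C: 0 + 1(94.43) − 2(28.04) = 38.35
  B: 0 + 2(28.04) = 56.07
Total out = 340.1 + 38.35 + 56.07 = 434.6 kmol/h.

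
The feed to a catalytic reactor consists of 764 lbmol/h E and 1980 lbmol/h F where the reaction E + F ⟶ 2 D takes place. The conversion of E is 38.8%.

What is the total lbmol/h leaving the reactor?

2740 lbmol/h

E reacted = 0.388 × 764 = 296.4 lbmol/h; ν_E = −1, so ξ = 296.4/1 = 296.4 lbmol/h.
Outlet amounts (n = n₀ + ν ξ):
  E: 764 − 1(296.4) = 467.6
  F: 1980 − 1(296.4) = 1684
  D: 0 + 2(296.4) = 592.9
Total out = 467.6 + 1684 + 592.9 = 2744 lbmol/h.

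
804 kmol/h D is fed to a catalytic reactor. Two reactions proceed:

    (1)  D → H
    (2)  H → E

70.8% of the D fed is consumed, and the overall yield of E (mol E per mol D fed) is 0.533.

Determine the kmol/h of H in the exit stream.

Conversion of D: D consumed = 1ξ₁ = 0.708 × 804 → ξ₁ = 569.2 kmol/h.
Yield of E: 1ξ₂ / 804 = 0.533 → ξ₂ = 428.5 kmol/h.
Outlet amounts (n = n₀ + Σ ν·ξ):
  D: 804 − 1(569.2) = 234.8
  H: 0 + 1(569.2) − 1(428.5) = 140.7
  E: 0 + 1(428.5) = 428.5

141 kmol/h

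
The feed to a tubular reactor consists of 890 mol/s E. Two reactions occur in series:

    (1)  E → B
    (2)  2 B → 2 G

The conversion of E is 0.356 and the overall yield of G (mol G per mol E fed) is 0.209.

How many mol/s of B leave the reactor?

131 mol/s

Conversion of E: E consumed = 1ξ₁ = 0.356 × 890 → ξ₁ = 316.8 mol/s.
Yield of G: 2ξ₂ / 890 = 0.209 → ξ₂ = 93 mol/s.
Outlet amounts (n = n₀ + Σ ν·ξ):
  E: 890 − 1(316.8) = 573.2
  B: 0 + 1(316.8) − 2(93) = 130.8
  G: 0 + 2(93) = 186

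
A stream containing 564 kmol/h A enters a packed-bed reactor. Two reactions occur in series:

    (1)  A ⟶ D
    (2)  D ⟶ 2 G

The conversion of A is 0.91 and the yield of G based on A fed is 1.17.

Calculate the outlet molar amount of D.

Conversion of A: A consumed = 1ξ₁ = 0.91 × 564 → ξ₁ = 513.2 kmol/h.
Yield of G: 2ξ₂ / 564 = 1.17 → ξ₂ = 329.9 kmol/h.
Outlet amounts (n = n₀ + Σ ν·ξ):
  A: 564 − 1(513.2) = 50.76
  D: 0 + 1(513.2) − 1(329.9) = 183.3
  G: 0 + 2(329.9) = 659.9

183 kmol/h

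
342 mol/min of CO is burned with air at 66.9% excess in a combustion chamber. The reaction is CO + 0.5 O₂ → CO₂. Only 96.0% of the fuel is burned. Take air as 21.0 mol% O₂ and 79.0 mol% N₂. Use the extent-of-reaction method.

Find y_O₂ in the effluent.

0.0789

Stoichiometric O₂ = 0.5 × 342 = 171 mol/min; O₂ fed = 171 × 1.669 = 285.4 mol/min.
N₂ fed = 285.4 × 79/21 = 1074 mol/min.
Fuel reacted = 0.96 × 342 → ξ = 328.3 mol/min.
Outlet (n = n₀ + ν ξ):
  CO: 342 − 1(328.3) = 13.68
  O₂: 285.4 − 0.5(328.3) = 121.2
  N₂: 1074 (inert)
  CO₂: 0 + 1(328.3) = 328.3
Total out = 1537 mol/min; y_O₂ = 121.2 / 1537 = 0.07889.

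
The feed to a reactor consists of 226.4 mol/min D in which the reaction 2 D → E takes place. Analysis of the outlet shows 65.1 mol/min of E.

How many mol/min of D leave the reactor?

96.2 mol/min

For E: n = n₀ + 1ξ → 65.1 = 0 + 1ξ, giving ξ = 65.1 mol/min.
Outlet amounts (n = n₀ + ν ξ):
  D: 226.4 − 2(65.1) = 96.2
  E: 0 + 1(65.1) = 65.1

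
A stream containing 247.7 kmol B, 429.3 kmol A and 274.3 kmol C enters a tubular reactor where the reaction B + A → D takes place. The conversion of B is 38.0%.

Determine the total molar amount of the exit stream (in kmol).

857 kmol

B reacted = 0.38 × 247.7 = 94.13 kmol; ν_B = −1, so ξ = 94.13/1 = 94.13 kmol.
Outlet amounts (n = n₀ + ν ξ):
  B: 247.7 − 1(94.13) = 153.6
  A: 429.3 − 1(94.13) = 335.2
  D: 0 + 1(94.13) = 94.13
  C: 274.3 (inert)
Total out = 153.6 + 335.2 + 94.13 + 274.3 = 857.2 kmol.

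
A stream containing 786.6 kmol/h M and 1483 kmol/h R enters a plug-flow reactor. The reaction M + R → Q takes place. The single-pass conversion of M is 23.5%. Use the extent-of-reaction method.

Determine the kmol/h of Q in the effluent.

M reacted = 0.235 × 786.6 = 184.9 kmol/h; ν_M = −1, so ξ = 184.9/1 = 184.9 kmol/h.
Outlet amounts (n = n₀ + ν ξ):
  M: 786.6 − 1(184.9) = 601.7
  R: 1483 − 1(184.9) = 1298
  Q: 0 + 1(184.9) = 184.9

185 kmol/h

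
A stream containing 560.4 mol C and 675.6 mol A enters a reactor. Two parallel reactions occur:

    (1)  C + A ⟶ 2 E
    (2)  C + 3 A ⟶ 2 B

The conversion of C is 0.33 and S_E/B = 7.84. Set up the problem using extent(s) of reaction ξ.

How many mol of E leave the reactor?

Conversion of C: C consumed = 0.33 × 560.4 = 184.9 mol = 1ξ₁ + 1ξ₂.
Selectivity: 2ξ₁ / (2ξ₂) = 7.84 → ξ₁ = 7.84 ξ₂.
Substitute: (1·7.84 + 1) ξ₂ = 184.9 → ξ₂ = 20.92 mol, ξ₁ = 164 mol.
Outlet amounts (n = n₀ + Σ ν·ξ):
  C: 560.4 − 1(164) − 1(20.92) = 375.5
  A: 675.6 − 1(164) − 3(20.92) = 448.8
  E: 0 + 2(164) = 328
  B: 0 + 2(20.92) = 41.84

328 mol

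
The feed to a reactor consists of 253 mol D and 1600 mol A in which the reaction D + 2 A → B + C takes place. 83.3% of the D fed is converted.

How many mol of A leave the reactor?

1180 mol

D reacted = 0.833 × 253 = 210.7 mol; ν_D = −1, so ξ = 210.7/1 = 210.7 mol.
Outlet amounts (n = n₀ + ν ξ):
  D: 253 − 1(210.7) = 42.25
  A: 1600 − 2(210.7) = 1179
  B: 0 + 1(210.7) = 210.7
  C: 0 + 1(210.7) = 210.7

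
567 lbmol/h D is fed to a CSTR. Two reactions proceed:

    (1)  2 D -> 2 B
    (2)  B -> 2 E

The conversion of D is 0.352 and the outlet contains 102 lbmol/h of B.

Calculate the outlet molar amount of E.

Conversion of D: D consumed = 2ξ₁ = 0.352 × 567 → ξ₁ = 99.79 lbmol/h.
B balance: n_B = 0 + 2ξ₁ − 1ξ₂ = 102 → ξ₂ = (2·99.79 − 102)/1 = 97.58 lbmol/h.
Outlet amounts (n = n₀ + Σ ν·ξ):
  D: 567 − 2(99.79) = 367.4
  B: 0 + 2(99.79) − 1(97.58) = 102
  E: 0 + 2(97.58) = 195.2

195 lbmol/h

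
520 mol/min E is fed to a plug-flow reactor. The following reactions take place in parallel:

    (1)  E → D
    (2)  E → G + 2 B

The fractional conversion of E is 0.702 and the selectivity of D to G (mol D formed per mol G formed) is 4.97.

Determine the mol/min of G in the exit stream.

Conversion of E: E consumed = 0.702 × 520 = 365 mol/min = 1ξ₁ + 1ξ₂.
Selectivity: 1ξ₁ / (1ξ₂) = 4.97 → ξ₁ = 4.97 ξ₂.
Substitute: (1·4.97 + 1) ξ₂ = 365 → ξ₂ = 61.15 mol/min, ξ₁ = 303.9 mol/min.
Outlet amounts (n = n₀ + Σ ν·ξ):
  E: 520 − 1(303.9) − 1(61.15) = 155
  D: 0 + 1(303.9) = 303.9
  G: 0 + 1(61.15) = 61.15
  B: 0 + 2(61.15) = 122.3

61.1 mol/min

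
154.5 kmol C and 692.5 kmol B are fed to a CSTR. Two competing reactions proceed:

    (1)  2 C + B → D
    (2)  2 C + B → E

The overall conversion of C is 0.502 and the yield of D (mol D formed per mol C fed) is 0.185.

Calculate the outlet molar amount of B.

Yield of D: 1ξ₁ / 154.5 = 0.185 → ξ₁ = 28.58 kmol.
Conversion of C: 2ξ₁ + 2ξ₂ = 0.502 × 154.5 = 77.56 → ξ₂ = 10.2 kmol.
Outlet amounts (n = n₀ + Σ ν·ξ):
  C: 154.5 − 2(28.58) − 2(10.2) = 76.94
  B: 692.5 − 1(28.58) − 1(10.2) = 653.7
  D: 0 + 1(28.58) = 28.58
  E: 0 + 1(10.2) = 10.2

654 kmol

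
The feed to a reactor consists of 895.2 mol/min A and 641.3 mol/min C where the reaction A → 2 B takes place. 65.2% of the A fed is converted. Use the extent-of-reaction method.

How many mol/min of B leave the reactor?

1170 mol/min

A reacted = 0.652 × 895.2 = 583.7 mol/min; ν_A = −1, so ξ = 583.7/1 = 583.7 mol/min.
Outlet amounts (n = n₀ + ν ξ):
  A: 895.2 − 1(583.7) = 311.5
  B: 0 + 2(583.7) = 1167
  C: 641.3 (inert)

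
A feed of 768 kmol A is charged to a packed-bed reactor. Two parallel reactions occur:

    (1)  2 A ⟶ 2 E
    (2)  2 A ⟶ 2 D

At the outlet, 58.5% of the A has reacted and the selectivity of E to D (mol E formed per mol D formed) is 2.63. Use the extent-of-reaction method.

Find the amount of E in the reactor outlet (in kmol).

Conversion of A: A consumed = 0.585 × 768 = 449.3 kmol = 2ξ₁ + 2ξ₂.
Selectivity: 2ξ₁ / (2ξ₂) = 2.63 → ξ₁ = 2.63 ξ₂.
Substitute: (2·2.63 + 2) ξ₂ = 449.3 → ξ₂ = 61.88 kmol, ξ₁ = 162.8 kmol.
Outlet amounts (n = n₀ + Σ ν·ξ):
  A: 768 − 2(162.8) − 2(61.88) = 318.7
  E: 0 + 2(162.8) = 325.5
  D: 0 + 2(61.88) = 123.8

326 kmol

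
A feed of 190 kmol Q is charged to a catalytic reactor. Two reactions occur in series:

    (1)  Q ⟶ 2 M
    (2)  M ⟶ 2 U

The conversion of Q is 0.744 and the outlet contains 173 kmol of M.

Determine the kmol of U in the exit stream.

Conversion of Q: Q consumed = 1ξ₁ = 0.744 × 190 → ξ₁ = 141.4 kmol.
M balance: n_M = 0 + 2ξ₁ − 1ξ₂ = 173 → ξ₂ = (2·141.4 − 173)/1 = 109.7 kmol.
Outlet amounts (n = n₀ + Σ ν·ξ):
  Q: 190 − 1(141.4) = 48.64
  M: 0 + 2(141.4) − 1(109.7) = 173
  U: 0 + 2(109.7) = 219.4

219 kmol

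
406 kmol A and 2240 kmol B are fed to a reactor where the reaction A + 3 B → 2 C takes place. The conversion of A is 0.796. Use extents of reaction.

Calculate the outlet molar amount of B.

1270 kmol

A reacted = 0.796 × 406 = 323.2 kmol; ν_A = −1, so ξ = 323.2/1 = 323.2 kmol.
Outlet amounts (n = n₀ + ν ξ):
  A: 406 − 1(323.2) = 82.82
  B: 2240 − 3(323.2) = 1270
  C: 0 + 2(323.2) = 646.4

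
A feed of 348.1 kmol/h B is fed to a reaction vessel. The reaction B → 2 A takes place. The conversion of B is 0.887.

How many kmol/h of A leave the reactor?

618 kmol/h

B reacted = 0.887 × 348.1 = 308.8 kmol/h; ν_B = −1, so ξ = 308.8/1 = 308.8 kmol/h.
Outlet amounts (n = n₀ + ν ξ):
  B: 348.1 − 1(308.8) = 39.34
  A: 0 + 2(308.8) = 617.5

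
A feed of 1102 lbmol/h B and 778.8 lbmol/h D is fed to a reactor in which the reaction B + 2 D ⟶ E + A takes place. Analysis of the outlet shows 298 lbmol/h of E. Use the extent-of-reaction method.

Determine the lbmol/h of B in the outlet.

804 lbmol/h

For E: n = n₀ + 1ξ → 298 = 0 + 1ξ, giving ξ = 298 lbmol/h.
Outlet amounts (n = n₀ + ν ξ):
  B: 1102 − 1(298) = 804
  D: 778.8 − 2(298) = 182.8
  E: 0 + 1(298) = 298
  A: 0 + 1(298) = 298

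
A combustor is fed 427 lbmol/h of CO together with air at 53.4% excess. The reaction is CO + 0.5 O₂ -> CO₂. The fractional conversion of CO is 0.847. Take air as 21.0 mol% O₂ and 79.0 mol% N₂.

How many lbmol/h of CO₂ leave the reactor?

Stoichiometric O₂ = 0.5 × 427 = 213.5 lbmol/h; O₂ fed = 213.5 × 1.534 = 327.5 lbmol/h.
N₂ fed = 327.5 × 79/21 = 1232 lbmol/h.
Fuel reacted = 0.847 × 427 → ξ = 361.7 lbmol/h.
Outlet (n = n₀ + ν ξ):
  CO: 427 − 1(361.7) = 65.33
  O₂: 327.5 − 0.5(361.7) = 146.7
  N₂: 1232 (inert)
  CO₂: 0 + 1(361.7) = 361.7

362 lbmol/h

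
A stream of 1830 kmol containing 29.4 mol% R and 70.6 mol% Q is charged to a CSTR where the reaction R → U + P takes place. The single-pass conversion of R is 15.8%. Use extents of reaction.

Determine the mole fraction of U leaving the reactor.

R reacted = 0.158 × 538 = 85.01 kmol; ν_R = −1, so ξ = 85.01/1 = 85.01 kmol.
Outlet amounts (n = n₀ + ν ξ):
  R: 538 − 1(85.01) = 453
  U: 0 + 1(85.01) = 85.01
  P: 0 + 1(85.01) = 85.01
  Q: 1292 (inert)
Total out = 1915 kmol; y_U = 85.01 / 1915 = 0.04439.

0.0444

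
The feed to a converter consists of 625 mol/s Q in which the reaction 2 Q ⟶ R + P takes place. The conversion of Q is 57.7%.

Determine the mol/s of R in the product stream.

Q reacted = 0.577 × 625 = 360.6 mol/s; ν_Q = −2, so ξ = 360.6/2 = 180.3 mol/s.
Outlet amounts (n = n₀ + ν ξ):
  Q: 625 − 2(180.3) = 264.4
  R: 0 + 1(180.3) = 180.3
  P: 0 + 1(180.3) = 180.3

180 mol/s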